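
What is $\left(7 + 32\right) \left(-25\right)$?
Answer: $-975$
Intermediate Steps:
$\left(7 + 32\right) \left(-25\right) = 39 \left(-25\right) = -975$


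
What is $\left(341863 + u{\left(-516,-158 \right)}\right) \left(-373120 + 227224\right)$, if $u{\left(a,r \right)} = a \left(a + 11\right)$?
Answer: $-87894023928$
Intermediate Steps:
$u{\left(a,r \right)} = a \left(11 + a\right)$
$\left(341863 + u{\left(-516,-158 \right)}\right) \left(-373120 + 227224\right) = \left(341863 - 516 \left(11 - 516\right)\right) \left(-373120 + 227224\right) = \left(341863 - -260580\right) \left(-145896\right) = \left(341863 + 260580\right) \left(-145896\right) = 602443 \left(-145896\right) = -87894023928$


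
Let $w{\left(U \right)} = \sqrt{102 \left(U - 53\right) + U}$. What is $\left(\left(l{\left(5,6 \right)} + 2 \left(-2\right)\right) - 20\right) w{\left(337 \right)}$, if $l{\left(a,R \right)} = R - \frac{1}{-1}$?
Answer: $- 17 \sqrt{29305} \approx -2910.2$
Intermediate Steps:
$l{\left(a,R \right)} = 1 + R$ ($l{\left(a,R \right)} = R - -1 = R + 1 = 1 + R$)
$w{\left(U \right)} = \sqrt{-5406 + 103 U}$ ($w{\left(U \right)} = \sqrt{102 \left(-53 + U\right) + U} = \sqrt{\left(-5406 + 102 U\right) + U} = \sqrt{-5406 + 103 U}$)
$\left(\left(l{\left(5,6 \right)} + 2 \left(-2\right)\right) - 20\right) w{\left(337 \right)} = \left(\left(\left(1 + 6\right) + 2 \left(-2\right)\right) - 20\right) \sqrt{-5406 + 103 \cdot 337} = \left(\left(7 - 4\right) - 20\right) \sqrt{-5406 + 34711} = \left(3 - 20\right) \sqrt{29305} = - 17 \sqrt{29305}$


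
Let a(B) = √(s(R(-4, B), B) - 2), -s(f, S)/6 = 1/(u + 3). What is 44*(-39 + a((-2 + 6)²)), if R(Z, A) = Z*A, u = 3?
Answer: -1716 + 44*I*√3 ≈ -1716.0 + 76.21*I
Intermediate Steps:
R(Z, A) = A*Z
s(f, S) = -1 (s(f, S) = -6/(3 + 3) = -6/6 = -6*⅙ = -1)
a(B) = I*√3 (a(B) = √(-1 - 2) = √(-3) = I*√3)
44*(-39 + a((-2 + 6)²)) = 44*(-39 + I*√3) = -1716 + 44*I*√3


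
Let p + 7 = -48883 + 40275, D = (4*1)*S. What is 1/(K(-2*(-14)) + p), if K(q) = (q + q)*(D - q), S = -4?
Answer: -1/11079 ≈ -9.0261e-5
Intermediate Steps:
D = -16 (D = (4*1)*(-4) = 4*(-4) = -16)
K(q) = 2*q*(-16 - q) (K(q) = (q + q)*(-16 - q) = (2*q)*(-16 - q) = 2*q*(-16 - q))
p = -8615 (p = -7 + (-48883 + 40275) = -7 - 8608 = -8615)
1/(K(-2*(-14)) + p) = 1/(-2*(-2*(-14))*(16 - 2*(-14)) - 8615) = 1/(-2*28*(16 + 28) - 8615) = 1/(-2*28*44 - 8615) = 1/(-2464 - 8615) = 1/(-11079) = -1/11079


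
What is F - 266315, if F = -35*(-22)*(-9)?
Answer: -273245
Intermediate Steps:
F = -6930 (F = 770*(-9) = -6930)
F - 266315 = -6930 - 266315 = -273245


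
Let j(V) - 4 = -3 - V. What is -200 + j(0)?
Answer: -199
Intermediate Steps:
j(V) = 1 - V (j(V) = 4 + (-3 - V) = 1 - V)
-200 + j(0) = -200 + (1 - 1*0) = -200 + (1 + 0) = -200 + 1 = -199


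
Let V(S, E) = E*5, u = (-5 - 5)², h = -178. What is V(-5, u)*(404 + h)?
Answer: 113000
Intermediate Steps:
u = 100 (u = (-10)² = 100)
V(S, E) = 5*E
V(-5, u)*(404 + h) = (5*100)*(404 - 178) = 500*226 = 113000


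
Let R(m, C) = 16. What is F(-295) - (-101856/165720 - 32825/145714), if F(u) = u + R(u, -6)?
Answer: -279872225589/1006155170 ≈ -278.16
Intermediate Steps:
F(u) = 16 + u (F(u) = u + 16 = 16 + u)
F(-295) - (-101856/165720 - 32825/145714) = (16 - 295) - (-101856/165720 - 32825/145714) = -279 - (-101856*1/165720 - 32825*1/145714) = -279 - (-4244/6905 - 32825/145714) = -279 - 1*(-845066841/1006155170) = -279 + 845066841/1006155170 = -279872225589/1006155170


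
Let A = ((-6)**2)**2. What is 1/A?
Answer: 1/1296 ≈ 0.00077160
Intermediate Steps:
A = 1296 (A = 36**2 = 1296)
1/A = 1/1296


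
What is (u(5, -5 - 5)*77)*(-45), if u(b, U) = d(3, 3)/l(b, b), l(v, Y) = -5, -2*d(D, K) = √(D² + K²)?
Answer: -2079*√2/2 ≈ -1470.1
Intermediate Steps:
d(D, K) = -√(D² + K²)/2
u(b, U) = 3*√2/10 (u(b, U) = -√(3² + 3²)/2/(-5) = -√(9 + 9)/2*(-⅕) = -3*√2/2*(-⅕) = 3*√2/10)
(u(5, -5 - 5)*77)*(-45) = ((3*√2/10)*77)*(-45) = (231*√2/10)*(-45) = -2079*√2/2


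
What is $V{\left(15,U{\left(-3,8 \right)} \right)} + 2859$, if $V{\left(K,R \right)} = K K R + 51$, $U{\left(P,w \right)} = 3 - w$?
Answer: $1785$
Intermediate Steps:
$V{\left(K,R \right)} = 51 + R K^{2}$ ($V{\left(K,R \right)} = K^{2} R + 51 = R K^{2} + 51 = 51 + R K^{2}$)
$V{\left(15,U{\left(-3,8 \right)} \right)} + 2859 = \left(51 + \left(3 - 8\right) 15^{2}\right) + 2859 = \left(51 + \left(3 - 8\right) 225\right) + 2859 = \left(51 - 1125\right) + 2859 = -1074 + 2859 = 1785$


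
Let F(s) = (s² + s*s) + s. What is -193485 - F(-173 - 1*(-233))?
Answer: -200745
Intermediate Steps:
F(s) = s + 2*s² (F(s) = (s² + s²) + s = 2*s² + s = s + 2*s²)
-193485 - F(-173 - 1*(-233)) = -193485 - (-173 - 1*(-233))*(1 + 2*(-173 - 1*(-233))) = -193485 - (-173 + 233)*(1 + 2*(-173 + 233)) = -193485 - 60*(1 + 2*60) = -193485 - 60*(1 + 120) = -193485 - 60*121 = -193485 - 1*7260 = -193485 - 7260 = -200745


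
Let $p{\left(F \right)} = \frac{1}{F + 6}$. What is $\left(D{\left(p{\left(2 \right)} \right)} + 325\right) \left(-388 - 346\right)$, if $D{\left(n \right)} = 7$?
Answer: $-243688$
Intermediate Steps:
$p{\left(F \right)} = \frac{1}{6 + F}$
$\left(D{\left(p{\left(2 \right)} \right)} + 325\right) \left(-388 - 346\right) = \left(7 + 325\right) \left(-388 - 346\right) = 332 \left(-734\right) = -243688$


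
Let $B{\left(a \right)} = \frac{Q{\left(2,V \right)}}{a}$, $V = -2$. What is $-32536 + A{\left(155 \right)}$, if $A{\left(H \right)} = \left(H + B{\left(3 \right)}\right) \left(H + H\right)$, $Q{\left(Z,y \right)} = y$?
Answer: $\frac{45922}{3} \approx 15307.0$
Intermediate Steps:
$B{\left(a \right)} = - \frac{2}{a}$
$A{\left(H \right)} = 2 H \left(- \frac{2}{3} + H\right)$ ($A{\left(H \right)} = \left(H - \frac{2}{3}\right) \left(H + H\right) = \left(H - \frac{2}{3}\right) 2 H = \left(- \frac{2}{3} + H\right) 2 H = 2 H \left(- \frac{2}{3} + H\right)$)
$-32536 + A{\left(155 \right)} = -32536 + \frac{2}{3} \cdot 155 \left(-2 + 3 \cdot 155\right) = -32536 + \frac{2}{3} \cdot 155 \left(-2 + 465\right) = -32536 + \frac{2}{3} \cdot 155 \cdot 463 = -32536 + \frac{143530}{3} = \frac{45922}{3}$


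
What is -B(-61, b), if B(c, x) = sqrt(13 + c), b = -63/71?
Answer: -4*I*sqrt(3) ≈ -6.9282*I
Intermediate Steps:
b = -63/71 (b = -63*1/71 = -63/71 ≈ -0.88732)
-B(-61, b) = -sqrt(13 - 61) = -sqrt(-48) = -4*I*sqrt(3)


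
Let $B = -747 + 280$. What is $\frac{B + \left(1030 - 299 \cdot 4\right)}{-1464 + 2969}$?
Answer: $- \frac{633}{1505} \approx -0.4206$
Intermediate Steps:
$B = -467$
$\frac{B + \left(1030 - 299 \cdot 4\right)}{-1464 + 2969} = \frac{-467 + \left(1030 - 299 \cdot 4\right)}{-1464 + 2969} = \frac{-467 + \left(1030 - 1196\right)}{1505} = \left(-467 + \left(1030 - 1196\right)\right) \frac{1}{1505} = \left(-467 - 166\right) \frac{1}{1505} = \left(-633\right) \frac{1}{1505} = - \frac{633}{1505}$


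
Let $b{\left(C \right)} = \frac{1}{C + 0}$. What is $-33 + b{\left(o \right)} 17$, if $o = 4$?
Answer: $- \frac{115}{4} \approx -28.75$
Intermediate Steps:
$b{\left(C \right)} = \frac{1}{C}$
$-33 + b{\left(o \right)} 17 = -33 + \frac{1}{4} \cdot 17 = -33 + \frac{17}{4} = - \frac{115}{4}$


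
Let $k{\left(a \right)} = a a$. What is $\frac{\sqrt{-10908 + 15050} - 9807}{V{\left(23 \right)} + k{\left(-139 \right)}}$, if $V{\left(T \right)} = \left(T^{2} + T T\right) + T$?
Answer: $- \frac{9807}{20402} + \frac{\sqrt{4142}}{20402} \approx -0.47753$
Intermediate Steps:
$V{\left(T \right)} = T + 2 T^{2}$ ($V{\left(T \right)} = \left(T^{2} + T^{2}\right) + T = 2 T^{2} + T = T + 2 T^{2}$)
$k{\left(a \right)} = a^{2}$
$\frac{\sqrt{-10908 + 15050} - 9807}{V{\left(23 \right)} + k{\left(-139 \right)}} = \frac{\sqrt{-10908 + 15050} - 9807}{23 \left(1 + 2 \cdot 23\right) + \left(-139\right)^{2}} = \frac{\sqrt{4142} - 9807}{23 \left(1 + 46\right) + 19321} = \frac{-9807 + \sqrt{4142}}{23 \cdot 47 + 19321} = \frac{-9807 + \sqrt{4142}}{1081 + 19321} = \frac{-9807 + \sqrt{4142}}{20402} = \left(-9807 + \sqrt{4142}\right) \frac{1}{20402} = - \frac{9807}{20402} + \frac{\sqrt{4142}}{20402}$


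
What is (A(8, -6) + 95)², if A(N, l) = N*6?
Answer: 20449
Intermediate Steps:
A(N, l) = 6*N
(A(8, -6) + 95)² = (6*8 + 95)² = (48 + 95)² = 143² = 20449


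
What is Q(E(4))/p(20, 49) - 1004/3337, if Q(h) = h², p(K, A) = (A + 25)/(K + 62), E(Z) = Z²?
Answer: 34988004/123469 ≈ 283.38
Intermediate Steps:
p(K, A) = (25 + A)/(62 + K)
Q(E(4))/p(20, 49) - 1004/3337 = (4²)²/(((25 + 49)/(62 + 20))) - 1004/3337 = 16²/((74/82)) - 1004*1/3337 = 256/(((1/82)*74)) - 1004/3337 = 256/(37/41) - 1004/3337 = 256*(41/37) - 1004/3337 = 10496/37 - 1004/3337 = 34988004/123469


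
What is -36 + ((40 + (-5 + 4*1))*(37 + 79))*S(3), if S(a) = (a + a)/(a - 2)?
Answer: 27108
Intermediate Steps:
S(a) = 2*a/(-2 + a) (S(a) = (2*a)/(-2 + a) = 2*a/(-2 + a))
-36 + ((40 + (-5 + 4*1))*(37 + 79))*S(3) = -36 + ((40 + (-5 + 4*1))*(37 + 79))*(2*3/(-2 + 3)) = -36 + ((40 + (-5 + 4))*116)*(2*3/1) = -36 + ((40 - 1)*116)*(2*3*1) = -36 + (39*116)*6 = -36 + 4524*6 = -36 + 27144 = 27108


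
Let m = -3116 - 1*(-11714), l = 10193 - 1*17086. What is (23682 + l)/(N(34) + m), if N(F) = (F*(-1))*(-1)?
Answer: 16789/8632 ≈ 1.9450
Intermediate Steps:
l = -6893 (l = 10193 - 17086 = -6893)
N(F) = F (N(F) = -F*(-1) = F)
m = 8598 (m = -3116 + 11714 = 8598)
(23682 + l)/(N(34) + m) = (23682 - 6893)/(34 + 8598) = 16789/8632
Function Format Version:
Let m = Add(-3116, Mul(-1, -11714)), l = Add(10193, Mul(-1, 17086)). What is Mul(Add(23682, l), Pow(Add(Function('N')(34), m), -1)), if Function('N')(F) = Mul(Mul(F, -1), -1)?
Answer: Rational(16789, 8632) ≈ 1.9450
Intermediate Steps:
l = -6893 (l = Add(10193, -17086) = -6893)
Function('N')(F) = F (Function('N')(F) = Mul(Mul(-1, F), -1) = F)
m = 8598 (m = Add(-3116, 11714) = 8598)
Mul(Add(23682, l), Pow(Add(Function('N')(34), m), -1)) = Mul(Add(23682, -6893), Pow(Add(34, 8598), -1)) = Mul(16789, Pow(8632, -1)) = Mul(16789, Rational(1, 8632)) = Rational(16789, 8632)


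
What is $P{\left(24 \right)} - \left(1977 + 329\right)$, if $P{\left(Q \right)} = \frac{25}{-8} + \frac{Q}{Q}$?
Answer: $- \frac{18465}{8} \approx -2308.1$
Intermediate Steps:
$P{\left(Q \right)} = - \frac{17}{8}$ ($P{\left(Q \right)} = 25 \left(- \frac{1}{8}\right) + 1 = - \frac{25}{8} + 1 = - \frac{17}{8}$)
$P{\left(24 \right)} - \left(1977 + 329\right) = - \frac{17}{8} - \left(1977 + 329\right) = - \frac{17}{8} - 2306 = - \frac{18465}{8}$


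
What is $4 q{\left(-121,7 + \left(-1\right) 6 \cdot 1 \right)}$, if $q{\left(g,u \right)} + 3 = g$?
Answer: $-496$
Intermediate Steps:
$q{\left(g,u \right)} = -3 + g$
$4 q{\left(-121,7 + \left(-1\right) 6 \cdot 1 \right)} = 4 \left(-3 - 121\right) = 4 \left(-124\right) = -496$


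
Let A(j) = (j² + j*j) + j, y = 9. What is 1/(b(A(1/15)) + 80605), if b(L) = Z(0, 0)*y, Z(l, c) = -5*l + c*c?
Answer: 1/80605 ≈ 1.2406e-5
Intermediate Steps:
Z(l, c) = c² - 5*l (Z(l, c) = -5*l + c² = c² - 5*l)
A(j) = j + 2*j² (A(j) = (j² + j²) + j = 2*j² + j = j + 2*j²)
b(L) = 0 (b(L) = (0² - 5*0)*9 = (0 + 0)*9 = 0*9 = 0)
1/(b(A(1/15)) + 80605) = 1/(0 + 80605) = 1/80605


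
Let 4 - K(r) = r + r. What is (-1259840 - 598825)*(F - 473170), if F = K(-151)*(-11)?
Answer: 885720784440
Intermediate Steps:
K(r) = 4 - 2*r (K(r) = 4 - (r + r) = 4 - 2*r)
F = -3366 (F = (4 - 2*(-151))*(-11) = (4 + 302)*(-11) = 306*(-11) = -3366)
(-1259840 - 598825)*(F - 473170) = (-1259840 - 598825)*(-3366 - 473170) = -1858665*(-476536) = 885720784440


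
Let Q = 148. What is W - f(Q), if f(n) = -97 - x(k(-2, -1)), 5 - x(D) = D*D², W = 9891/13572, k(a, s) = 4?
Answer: 58403/1508 ≈ 38.729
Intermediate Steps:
W = 1099/1508 (W = 9891*(1/13572) = 1099/1508 ≈ 0.72878)
x(D) = 5 - D³ (x(D) = 5 - D*D² = 5 - D³)
f(n) = -38 (f(n) = -97 - (5 - 1*4³) = -97 - (5 - 1*64) = -97 - (5 - 64) = -97 - 1*(-59) = -97 + 59 = -38)
W - f(Q) = 1099/1508 - 1*(-38) = 1099/1508 + 38 = 58403/1508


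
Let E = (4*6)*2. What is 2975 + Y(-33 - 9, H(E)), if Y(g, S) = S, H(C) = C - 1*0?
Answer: 3023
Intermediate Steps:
E = 48 (E = 24*2 = 48)
H(C) = C (H(C) = C + 0 = C)
2975 + Y(-33 - 9, H(E)) = 2975 + 48 = 3023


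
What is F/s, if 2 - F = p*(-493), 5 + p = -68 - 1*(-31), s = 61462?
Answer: -10352/30731 ≈ -0.33686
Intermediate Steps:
p = -42 (p = -5 + (-68 - 1*(-31)) = -5 + (-68 + 31) = -5 - 37 = -42)
F = -20704 (F = 2 - (-42)*(-493) = 2 - 1*20706 = 2 - 20706 = -20704)
F/s = -20704/61462 = -20704*1/61462 = -10352/30731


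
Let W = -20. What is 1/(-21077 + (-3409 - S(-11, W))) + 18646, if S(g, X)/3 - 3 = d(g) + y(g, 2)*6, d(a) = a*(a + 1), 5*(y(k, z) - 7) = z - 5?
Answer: 2325174841/124701 ≈ 18646.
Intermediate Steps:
y(k, z) = 6 + z/5 (y(k, z) = 7 + (z - 5)/5 = 7 + (-5 + z)/5 = 7 + (-1 + z/5) = 6 + z/5)
d(a) = a*(1 + a)
S(g, X) = 621/5 + 3*g*(1 + g) (S(g, X) = 9 + 3*(g*(1 + g) + (6 + (⅕)*2)*6) = 9 + 3*(g*(1 + g) + (6 + ⅖)*6) = 9 + 3*(g*(1 + g) + (32/5)*6) = 9 + 3*(g*(1 + g) + 192/5) = 9 + 3*(192/5 + g*(1 + g)) = 9 + (576/5 + 3*g*(1 + g)) = 621/5 + 3*g*(1 + g))
1/(-21077 + (-3409 - S(-11, W))) + 18646 = 1/(-21077 + (-3409 - (621/5 + 3*(-11)*(1 - 11)))) + 18646 = 1/(-21077 + (-3409 - (621/5 + 3*(-11)*(-10)))) + 18646 = 1/(-21077 + (-3409 - (621/5 + 330))) + 18646 = 1/(-21077 + (-3409 - 1*2271/5)) + 18646 = 1/(-21077 + (-3409 - 2271/5)) + 18646 = 1/(-21077 - 19316/5) + 18646 = 1/(-124701/5) + 18646 = -5/124701 + 18646 = 2325174841/124701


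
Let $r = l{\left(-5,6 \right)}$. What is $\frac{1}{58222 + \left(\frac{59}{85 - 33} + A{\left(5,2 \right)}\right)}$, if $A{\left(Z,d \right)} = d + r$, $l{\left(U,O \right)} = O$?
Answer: $\frac{52}{3028019} \approx 1.7173 \cdot 10^{-5}$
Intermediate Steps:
$r = 6$
$A{\left(Z,d \right)} = 6 + d$ ($A{\left(Z,d \right)} = d + 6 = 6 + d$)
$\frac{1}{58222 + \left(\frac{59}{85 - 33} + A{\left(5,2 \right)}\right)} = \frac{1}{58222 + \left(\frac{59}{85 - 33} + \left(6 + 2\right)\right)} = \frac{1}{58222 + \left(\frac{59}{52} + 8\right)} = \frac{1}{58222 + \frac{475}{52}} = \frac{1}{\frac{3028019}{52}} = \frac{52}{3028019}$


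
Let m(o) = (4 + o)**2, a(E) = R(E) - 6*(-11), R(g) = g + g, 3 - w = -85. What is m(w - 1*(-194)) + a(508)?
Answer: 82878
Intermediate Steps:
w = 88 (w = 3 - 1*(-85) = 3 + 85 = 88)
R(g) = 2*g
a(E) = 66 + 2*E (a(E) = 2*E - 6*(-11) = 2*E + 66 = 66 + 2*E)
m(w - 1*(-194)) + a(508) = (4 + (88 - 1*(-194)))**2 + (66 + 2*508) = (4 + (88 + 194))**2 + (66 + 1016) = (4 + 282)**2 + 1082 = 286**2 + 1082 = 81796 + 1082 = 82878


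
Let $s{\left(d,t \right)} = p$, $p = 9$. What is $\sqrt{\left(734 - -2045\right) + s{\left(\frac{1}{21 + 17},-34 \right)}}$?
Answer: $2 \sqrt{697} \approx 52.802$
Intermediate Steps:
$s{\left(d,t \right)} = 9$
$\sqrt{\left(734 - -2045\right) + s{\left(\frac{1}{21 + 17},-34 \right)}} = \sqrt{\left(734 - -2045\right) + 9} = \sqrt{\left(734 + 2045\right) + 9} = \sqrt{2779 + 9} = \sqrt{2788} = 2 \sqrt{697}$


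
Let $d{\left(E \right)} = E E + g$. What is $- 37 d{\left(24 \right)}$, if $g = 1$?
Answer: $-21349$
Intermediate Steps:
$d{\left(E \right)} = 1 + E^{2}$ ($d{\left(E \right)} = E E + 1 = E^{2} + 1 = 1 + E^{2}$)
$- 37 d{\left(24 \right)} = - 37 \left(1 + 24^{2}\right) = - 37 \left(1 + 576\right) = \left(-37\right) 577 = -21349$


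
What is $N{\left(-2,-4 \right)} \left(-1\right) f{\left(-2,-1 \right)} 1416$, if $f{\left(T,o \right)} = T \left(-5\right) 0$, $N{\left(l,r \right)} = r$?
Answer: $0$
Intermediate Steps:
$f{\left(T,o \right)} = 0$ ($f{\left(T,o \right)} = - 5 T 0 = 0$)
$N{\left(-2,-4 \right)} \left(-1\right) f{\left(-2,-1 \right)} 1416 = \left(-4\right) \left(-1\right) 0 \cdot 1416 = 4 \cdot 0 \cdot 1416 = 0 \cdot 1416 = 0$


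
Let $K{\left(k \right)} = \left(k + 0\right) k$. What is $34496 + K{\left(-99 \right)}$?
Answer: $44297$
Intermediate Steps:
$K{\left(k \right)} = k^{2}$ ($K{\left(k \right)} = k k = k^{2}$)
$34496 + K{\left(-99 \right)} = 34496 + \left(-99\right)^{2} = 34496 + 9801 = 44297$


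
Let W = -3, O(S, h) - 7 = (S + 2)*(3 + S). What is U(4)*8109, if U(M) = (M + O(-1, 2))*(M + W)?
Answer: 105417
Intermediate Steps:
O(S, h) = 7 + (2 + S)*(3 + S) (O(S, h) = 7 + (S + 2)*(3 + S) = 7 + (2 + S)*(3 + S))
U(M) = (-3 + M)*(9 + M) (U(M) = (M + (13 + (-1)² + 5*(-1)))*(M - 3) = (M + (13 + 1 - 5))*(-3 + M) = (M + 9)*(-3 + M) = (9 + M)*(-3 + M) = (-3 + M)*(9 + M))
U(4)*8109 = (-27 + 4² + 6*4)*8109 = (-27 + 16 + 24)*8109 = 13*8109 = 105417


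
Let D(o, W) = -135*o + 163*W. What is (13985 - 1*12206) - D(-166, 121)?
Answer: -40354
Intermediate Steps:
(13985 - 1*12206) - D(-166, 121) = (13985 - 1*12206) - (-135*(-166) + 163*121) = (13985 - 12206) - (22410 + 19723) = 1779 - 1*42133 = 1779 - 42133 = -40354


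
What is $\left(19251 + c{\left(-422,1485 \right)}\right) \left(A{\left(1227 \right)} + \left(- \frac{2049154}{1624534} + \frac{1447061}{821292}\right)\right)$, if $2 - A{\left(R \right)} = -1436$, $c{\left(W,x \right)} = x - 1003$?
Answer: $\frac{18936492971729512655}{667108388964} \approx 2.8386 \cdot 10^{7}$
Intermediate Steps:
$c{\left(W,x \right)} = -1003 + x$
$A{\left(R \right)} = 1438$ ($A{\left(R \right)} = 2 - -1436 = 2 + 1436 = 1438$)
$\left(19251 + c{\left(-422,1485 \right)}\right) \left(A{\left(1227 \right)} + \left(- \frac{2049154}{1624534} + \frac{1447061}{821292}\right)\right) = \left(19251 + \left(-1003 + 1485\right)\right) \left(1438 + \left(- \frac{2049154}{1624534} + \frac{1447061}{821292}\right)\right) = \left(19251 + 482\right) \left(1438 + \left(\left(-2049154\right) \frac{1}{1624534} + 1447061 \cdot \frac{1}{821292}\right)\right) = 19733 \left(1438 + \left(- \frac{1024577}{812267} + \frac{1447061}{821292}\right)\right) = 19733 \left(1438 + \frac{333923003803}{667108388964}\right) = 19733 \cdot \frac{959635786334035}{667108388964} = \frac{18936492971729512655}{667108388964}$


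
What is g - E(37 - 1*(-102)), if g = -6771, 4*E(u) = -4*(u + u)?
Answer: -6493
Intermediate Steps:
E(u) = -2*u (E(u) = (-4*(u + u))/4 = (-8*u)/4 = -2*u)
g - E(37 - 1*(-102)) = -6771 - (-2)*(37 - 1*(-102)) = -6771 - (-2)*(37 + 102) = -6771 - (-2)*139 = -6771 - 1*(-278) = -6771 + 278 = -6493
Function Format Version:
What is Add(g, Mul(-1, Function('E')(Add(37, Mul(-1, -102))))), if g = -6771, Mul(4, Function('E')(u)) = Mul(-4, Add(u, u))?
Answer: -6493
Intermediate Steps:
Function('E')(u) = Mul(-2, u) (Function('E')(u) = Mul(Rational(1, 4), Mul(-4, Add(u, u))) = Mul(Rational(1, 4), Mul(-4, Mul(2, u))) = Mul(Rational(1, 4), Mul(-8, u)) = Mul(-2, u))
Add(g, Mul(-1, Function('E')(Add(37, Mul(-1, -102))))) = Add(-6771, Mul(-1, Mul(-2, Add(37, Mul(-1, -102))))) = Add(-6771, Mul(-1, Mul(-2, Add(37, 102)))) = Add(-6771, Mul(-1, Mul(-2, 139))) = Add(-6771, Mul(-1, -278)) = Add(-6771, 278) = -6493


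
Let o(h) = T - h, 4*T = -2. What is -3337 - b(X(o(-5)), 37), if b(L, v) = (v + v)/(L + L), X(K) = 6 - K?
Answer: -10085/3 ≈ -3361.7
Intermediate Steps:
T = -½ (T = (¼)*(-2) = -½ ≈ -0.50000)
o(h) = -½ - h
b(L, v) = v/L (b(L, v) = (2*v)/((2*L)) = (2*v)*(1/(2*L)) = v/L)
-3337 - b(X(o(-5)), 37) = -3337 - 37/(6 - (-½ - 1*(-5))) = -3337 - 37/(6 - (-½ + 5)) = -3337 - 37/(6 - 1*9/2) = -3337 - 37/(6 - 9/2) = -3337 - 37/3/2 = -3337 - 37*2/3 = -3337 - 1*74/3 = -3337 - 74/3 = -10085/3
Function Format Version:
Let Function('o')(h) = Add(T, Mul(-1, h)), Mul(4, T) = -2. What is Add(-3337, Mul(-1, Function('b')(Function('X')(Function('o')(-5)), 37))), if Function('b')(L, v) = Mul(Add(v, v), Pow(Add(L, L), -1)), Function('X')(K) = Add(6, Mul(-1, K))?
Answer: Rational(-10085, 3) ≈ -3361.7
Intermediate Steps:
T = Rational(-1, 2) (T = Mul(Rational(1, 4), -2) = Rational(-1, 2) ≈ -0.50000)
Function('o')(h) = Add(Rational(-1, 2), Mul(-1, h))
Function('b')(L, v) = Mul(v, Pow(L, -1)) (Function('b')(L, v) = Mul(Mul(2, v), Pow(Mul(2, L), -1)) = Mul(Mul(2, v), Mul(Rational(1, 2), Pow(L, -1))) = Mul(v, Pow(L, -1)))
Add(-3337, Mul(-1, Function('b')(Function('X')(Function('o')(-5)), 37))) = Add(-3337, Mul(-1, Mul(37, Pow(Add(6, Mul(-1, Add(Rational(-1, 2), Mul(-1, -5)))), -1)))) = Add(-3337, Mul(-1, Mul(37, Pow(Add(6, Mul(-1, Add(Rational(-1, 2), 5))), -1)))) = Add(-3337, Mul(-1, Mul(37, Pow(Add(6, Mul(-1, Rational(9, 2))), -1)))) = Add(-3337, Mul(-1, Mul(37, Pow(Add(6, Rational(-9, 2)), -1)))) = Add(-3337, Mul(-1, Mul(37, Pow(Rational(3, 2), -1)))) = Add(-3337, Mul(-1, Mul(37, Rational(2, 3)))) = Add(-3337, Mul(-1, Rational(74, 3))) = Add(-3337, Rational(-74, 3)) = Rational(-10085, 3)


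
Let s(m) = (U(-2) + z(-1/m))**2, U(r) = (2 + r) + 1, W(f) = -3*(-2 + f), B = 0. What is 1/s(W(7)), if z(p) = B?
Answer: 1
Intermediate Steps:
z(p) = 0
W(f) = 6 - 3*f
U(r) = 3 + r
s(m) = 1 (s(m) = ((3 - 2) + 0)**2 = (1 + 0)**2 = 1**2 = 1)
1/s(W(7)) = 1/1 = 1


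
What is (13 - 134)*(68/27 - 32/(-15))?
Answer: -75988/135 ≈ -562.87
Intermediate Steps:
(13 - 134)*(68/27 - 32/(-15)) = -121*(68*(1/27) - 32*(-1/15)) = -121*(68/27 + 32/15) = -121*628/135 = -75988/135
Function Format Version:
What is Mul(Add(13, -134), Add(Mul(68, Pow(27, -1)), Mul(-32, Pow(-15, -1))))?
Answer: Rational(-75988, 135) ≈ -562.87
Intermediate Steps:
Mul(Add(13, -134), Add(Mul(68, Pow(27, -1)), Mul(-32, Pow(-15, -1)))) = Mul(-121, Add(Mul(68, Rational(1, 27)), Mul(-32, Rational(-1, 15)))) = Mul(-121, Add(Rational(68, 27), Rational(32, 15))) = Mul(-121, Rational(628, 135)) = Rational(-75988, 135)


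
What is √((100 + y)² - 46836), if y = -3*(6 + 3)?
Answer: I*√41507 ≈ 203.73*I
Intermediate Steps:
y = -27 (y = -3*9 = -27)
√((100 + y)² - 46836) = √((100 - 27)² - 46836) = √(73² - 46836) = √(5329 - 46836) = √(-41507) = I*√41507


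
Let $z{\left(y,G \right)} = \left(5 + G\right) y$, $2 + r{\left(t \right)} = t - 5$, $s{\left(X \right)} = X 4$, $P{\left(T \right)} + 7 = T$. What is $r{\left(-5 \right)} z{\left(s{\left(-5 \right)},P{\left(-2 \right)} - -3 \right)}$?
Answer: $-240$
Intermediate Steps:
$P{\left(T \right)} = -7 + T$
$s{\left(X \right)} = 4 X$
$r{\left(t \right)} = -7 + t$ ($r{\left(t \right)} = -2 + \left(t - 5\right) = -2 + \left(-5 + t\right) = -7 + t$)
$z{\left(y,G \right)} = y \left(5 + G\right)$
$r{\left(-5 \right)} z{\left(s{\left(-5 \right)},P{\left(-2 \right)} - -3 \right)} = \left(-7 - 5\right) 4 \left(-5\right) \left(5 - 6\right) = - 12 \left(- 20 \left(5 + \left(-9 + 3\right)\right)\right) = - 12 \left(- 20 \left(5 - 6\right)\right) = - 12 \left(\left(-20\right) \left(-1\right)\right) = \left(-12\right) 20 = -240$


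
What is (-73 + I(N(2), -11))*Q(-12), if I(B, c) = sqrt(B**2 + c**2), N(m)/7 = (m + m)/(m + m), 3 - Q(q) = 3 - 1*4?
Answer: -292 + 4*sqrt(170) ≈ -239.85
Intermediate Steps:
Q(q) = 4 (Q(q) = 3 - (3 - 1*4) = 3 - (3 - 4) = 3 - 1*(-1) = 3 + 1 = 4)
N(m) = 7 (N(m) = 7*((m + m)/(m + m)) = 7*((2*m)/((2*m))) = 7*((2*m)*(1/(2*m))) = 7*1 = 7)
(-73 + I(N(2), -11))*Q(-12) = (-73 + sqrt(7**2 + (-11)**2))*4 = (-73 + sqrt(49 + 121))*4 = (-73 + sqrt(170))*4 = -292 + 4*sqrt(170)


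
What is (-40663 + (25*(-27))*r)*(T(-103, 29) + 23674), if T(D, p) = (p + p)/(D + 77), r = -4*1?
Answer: -11682467879/13 ≈ -8.9865e+8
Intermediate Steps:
r = -4
T(D, p) = 2*p/(77 + D) (T(D, p) = (2*p)/(77 + D) = 2*p/(77 + D))
(-40663 + (25*(-27))*r)*(T(-103, 29) + 23674) = (-40663 + (25*(-27))*(-4))*(2*29/(77 - 103) + 23674) = (-40663 - 675*(-4))*(2*29/(-26) + 23674) = (-40663 + 2700)*(2*29*(-1/26) + 23674) = -37963*(-29/13 + 23674) = -37963*307733/13 = -11682467879/13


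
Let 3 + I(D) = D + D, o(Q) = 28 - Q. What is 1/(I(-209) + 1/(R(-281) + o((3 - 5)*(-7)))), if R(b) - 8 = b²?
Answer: -78983/33251842 ≈ -0.0023753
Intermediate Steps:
I(D) = -3 + 2*D (I(D) = -3 + (D + D) = -3 + 2*D)
R(b) = 8 + b²
1/(I(-209) + 1/(R(-281) + o((3 - 5)*(-7)))) = 1/((-3 + 2*(-209)) + 1/((8 + (-281)²) + (28 - (3 - 5)*(-7)))) = 1/((-3 - 418) + 1/((8 + 78961) + (28 - (-2)*(-7)))) = 1/(-421 + 1/(78969 + (28 - 1*14))) = 1/(-421 + 1/(78969 + (28 - 14))) = 1/(-421 + 1/(78969 + 14)) = 1/(-421 + 1/78983) = 1/(-33251842/78983) = -78983/33251842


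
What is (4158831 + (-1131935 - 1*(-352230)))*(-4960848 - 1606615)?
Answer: -22192284977338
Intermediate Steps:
(4158831 + (-1131935 - 1*(-352230)))*(-4960848 - 1606615) = (4158831 + (-1131935 + 352230))*(-6567463) = (4158831 - 779705)*(-6567463) = 3379126*(-6567463) = -22192284977338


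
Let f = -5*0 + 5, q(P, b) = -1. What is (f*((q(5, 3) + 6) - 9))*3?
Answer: -60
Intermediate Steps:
f = 5 (f = 0 + 5 = 5)
(f*((q(5, 3) + 6) - 9))*3 = (5*((-1 + 6) - 9))*3 = (5*(5 - 9))*3 = (5*(-4))*3 = -20*3 = -60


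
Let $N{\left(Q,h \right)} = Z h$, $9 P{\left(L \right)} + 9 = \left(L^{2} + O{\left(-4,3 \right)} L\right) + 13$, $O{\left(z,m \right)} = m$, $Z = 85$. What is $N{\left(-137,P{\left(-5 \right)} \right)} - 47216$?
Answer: $- \frac{423754}{9} \approx -47084.0$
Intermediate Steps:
$P{\left(L \right)} = \frac{4}{9} + \frac{L}{3} + \frac{L^{2}}{9}$ ($P{\left(L \right)} = -1 + \frac{\left(L^{2} + 3 L\right) + 13}{9} = -1 + \frac{13 + L^{2} + 3 L}{9} = -1 + \left(\frac{13}{9} + \frac{L}{3} + \frac{L^{2}}{9}\right) = \frac{4}{9} + \frac{L}{3} + \frac{L^{2}}{9}$)
$N{\left(Q,h \right)} = 85 h$
$N{\left(-137,P{\left(-5 \right)} \right)} - 47216 = 85 \left(\frac{4}{9} + \frac{1}{3} \left(-5\right) + \frac{\left(-5\right)^{2}}{9}\right) - 47216 = 85 \left(\frac{4}{9} - \frac{5}{3} + \frac{1}{9} \cdot 25\right) - 47216 = 85 \left(\frac{4}{9} - \frac{5}{3} + \frac{25}{9}\right) - 47216 = 85 \cdot \frac{14}{9} - 47216 = \frac{1190}{9} - 47216 = - \frac{423754}{9}$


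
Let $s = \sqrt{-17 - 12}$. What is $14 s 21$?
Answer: $294 i \sqrt{29} \approx 1583.2 i$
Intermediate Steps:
$s = i \sqrt{29}$ ($s = \sqrt{-29} = i \sqrt{29} \approx 5.3852 i$)
$14 s 21 = 14 i \sqrt{29} \cdot 21 = 294 i \sqrt{29}$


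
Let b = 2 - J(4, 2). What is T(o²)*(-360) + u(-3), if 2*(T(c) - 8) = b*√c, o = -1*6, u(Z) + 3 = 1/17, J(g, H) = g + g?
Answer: 61150/17 ≈ 3597.1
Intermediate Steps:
J(g, H) = 2*g
u(Z) = -50/17 (u(Z) = -3 + 1/17 = -50/17)
o = -6
b = -6 (b = 2 - 2*4 = 2 - 1*8 = 2 - 8 = -6)
T(c) = 8 - 3*√c (T(c) = 8 + (-6*√c)/2 = 8 - 3*√c)
T(o²)*(-360) + u(-3) = (8 - 3*√((-6)²))*(-360) - 50/17 = (8 - 3*√36)*(-360) - 50/17 = (8 - 3*6)*(-360) - 50/17 = (8 - 18)*(-360) - 50/17 = -10*(-360) - 50/17 = 3600 - 50/17 = 61150/17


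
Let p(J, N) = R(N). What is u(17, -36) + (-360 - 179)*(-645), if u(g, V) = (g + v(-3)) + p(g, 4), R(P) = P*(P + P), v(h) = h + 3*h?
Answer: 347692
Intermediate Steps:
v(h) = 4*h
R(P) = 2*P² (R(P) = P*(2*P) = 2*P²)
p(J, N) = 2*N²
u(g, V) = 20 + g (u(g, V) = (g + 4*(-3)) + 2*4² = (g - 12) + 2*16 = (-12 + g) + 32 = 20 + g)
u(17, -36) + (-360 - 179)*(-645) = (20 + 17) + (-360 - 179)*(-645) = 37 - 539*(-645) = 37 + 347655 = 347692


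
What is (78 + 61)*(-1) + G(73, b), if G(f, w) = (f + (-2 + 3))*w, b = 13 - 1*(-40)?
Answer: 3783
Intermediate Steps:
b = 53 (b = 13 + 40 = 53)
G(f, w) = w*(1 + f) (G(f, w) = (f + 1)*w = (1 + f)*w = w*(1 + f))
(78 + 61)*(-1) + G(73, b) = (78 + 61)*(-1) + 53*(1 + 73) = 139*(-1) + 53*74 = -139 + 3922 = 3783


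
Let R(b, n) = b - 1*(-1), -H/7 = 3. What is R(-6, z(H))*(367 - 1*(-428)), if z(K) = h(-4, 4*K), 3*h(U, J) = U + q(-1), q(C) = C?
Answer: -3975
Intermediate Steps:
H = -21 (H = -7*3 = -21)
h(U, J) = -⅓ + U/3 (h(U, J) = (U - 1)/3 = (-1 + U)/3 = -⅓ + U/3)
z(K) = -5/3 (z(K) = -⅓ + (⅓)*(-4) = -⅓ - 4/3 = -5/3)
R(b, n) = 1 + b (R(b, n) = b + 1 = 1 + b)
R(-6, z(H))*(367 - 1*(-428)) = (1 - 6)*(367 - 1*(-428)) = -5*(367 + 428) = -5*795 = -3975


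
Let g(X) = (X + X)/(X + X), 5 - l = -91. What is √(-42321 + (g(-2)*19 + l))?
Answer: I*√42206 ≈ 205.44*I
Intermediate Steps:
l = 96 (l = 5 - 1*(-91) = 5 + 91 = 96)
g(X) = 1 (g(X) = (2*X)/((2*X)) = (2*X)*(1/(2*X)) = 1)
√(-42321 + (g(-2)*19 + l)) = √(-42321 + (1*19 + 96)) = √(-42321 + (19 + 96)) = √(-42321 + 115) = √(-42206) = I*√42206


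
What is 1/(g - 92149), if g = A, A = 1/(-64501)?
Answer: -64501/5943702650 ≈ -1.0852e-5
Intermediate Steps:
A = -1/64501 ≈ -1.5504e-5
g = -1/64501 ≈ -1.5504e-5
1/(g - 92149) = 1/(-1/64501 - 92149) = 1/(-5943702650/64501) = -64501/5943702650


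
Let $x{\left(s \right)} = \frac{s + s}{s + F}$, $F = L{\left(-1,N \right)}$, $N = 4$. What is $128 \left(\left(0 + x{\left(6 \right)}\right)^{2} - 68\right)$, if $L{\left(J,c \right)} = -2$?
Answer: $-7552$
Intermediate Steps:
$F = -2$
$x{\left(s \right)} = \frac{2 s}{-2 + s}$ ($x{\left(s \right)} = \frac{s + s}{s - 2} = \frac{2 s}{-2 + s}$)
$128 \left(\left(0 + x{\left(6 \right)}\right)^{2} - 68\right) = 128 \left(\left(0 + 2 \cdot 6 \frac{1}{-2 + 6}\right)^{2} - 68\right) = 128 \left(\left(0 + 2 \cdot 6 \cdot \frac{1}{4}\right)^{2} - 68\right) = 128 \left(\left(0 + 3\right)^{2} - 68\right) = 128 \left(3^{2} - 68\right) = 128 \left(9 - 68\right) = 128 \left(-59\right) = -7552$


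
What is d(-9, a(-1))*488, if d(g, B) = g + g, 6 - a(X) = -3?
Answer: -8784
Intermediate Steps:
a(X) = 9 (a(X) = 6 - 1*(-3) = 6 + 3 = 9)
d(g, B) = 2*g
d(-9, a(-1))*488 = (2*(-9))*488 = -18*488 = -8784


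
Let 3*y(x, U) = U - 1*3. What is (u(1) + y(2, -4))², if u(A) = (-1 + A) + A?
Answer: 16/9 ≈ 1.7778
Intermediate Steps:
u(A) = -1 + 2*A
y(x, U) = -1 + U/3 (y(x, U) = (U - 1*3)/3 = (U - 3)/3 = (-3 + U)/3 = -1 + U/3)
(u(1) + y(2, -4))² = ((-1 + 2*1) + (-1 + (⅓)*(-4)))² = ((-1 + 2) + (-1 - 4/3))² = (1 - 7/3)² = (-4/3)² = 16/9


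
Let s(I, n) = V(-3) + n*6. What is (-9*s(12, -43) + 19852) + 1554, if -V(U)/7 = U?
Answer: 23539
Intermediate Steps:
V(U) = -7*U
s(I, n) = 21 + 6*n (s(I, n) = -7*(-3) + n*6 = 21 + 6*n)
(-9*s(12, -43) + 19852) + 1554 = (-9*(21 + 6*(-43)) + 19852) + 1554 = (-9*(21 - 258) + 19852) + 1554 = (-9*(-237) + 19852) + 1554 = (2133 + 19852) + 1554 = 21985 + 1554 = 23539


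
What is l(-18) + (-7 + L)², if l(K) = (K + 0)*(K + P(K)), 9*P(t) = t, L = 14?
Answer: 409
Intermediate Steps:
P(t) = t/9
l(K) = 10*K²/9 (l(K) = (K + 0)*(K + K/9) = K*(10*K/9) = 10*K²/9)
l(-18) + (-7 + L)² = (10/9)*(-18)² + (-7 + 14)² = (10/9)*324 + 7² = 360 + 49 = 409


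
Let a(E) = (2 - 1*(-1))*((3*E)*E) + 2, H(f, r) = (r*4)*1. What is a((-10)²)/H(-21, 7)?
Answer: 45001/14 ≈ 3214.4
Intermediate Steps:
H(f, r) = 4*r (H(f, r) = (4*r)*1 = 4*r)
a(E) = 2 + 9*E² (a(E) = (2 + 1)*(3*E²) + 2 = 3*(3*E²) + 2 = 9*E² + 2 = 2 + 9*E²)
a((-10)²)/H(-21, 7) = (2 + 9*((-10)²)²)/((4*7)) = (2 + 9*100²)/28 = (2 + 9*10000)*(1/28) = (2 + 90000)*(1/28) = 90002*(1/28) = 45001/14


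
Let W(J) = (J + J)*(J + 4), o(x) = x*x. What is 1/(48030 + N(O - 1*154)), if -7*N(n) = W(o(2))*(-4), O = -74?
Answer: 7/336466 ≈ 2.0804e-5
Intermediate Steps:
o(x) = x**2
W(J) = 2*J*(4 + J) (W(J) = (2*J)*(4 + J) = 2*J*(4 + J))
N(n) = 256/7 (N(n) = -2*2**2*(4 + 2**2)*(-4)/7 = -2*4*(4 + 4)*(-4)/7 = -2*4*8*(-4)/7 = -64*(-4)/7 = -1/7*(-256) = 256/7)
1/(48030 + N(O - 1*154)) = 1/(48030 + 256/7) = 1/(336466/7) = 7/336466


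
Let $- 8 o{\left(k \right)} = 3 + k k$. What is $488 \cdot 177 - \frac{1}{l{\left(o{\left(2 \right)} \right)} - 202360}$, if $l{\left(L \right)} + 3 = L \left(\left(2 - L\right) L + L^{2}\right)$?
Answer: $\frac{559333575224}{6475567} \approx 86376.0$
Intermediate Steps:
$o{\left(k \right)} = - \frac{3}{8} - \frac{k^{2}}{8}$ ($o{\left(k \right)} = - \frac{3 + k k}{8} = - \frac{3 + k^{2}}{8} = - \frac{3}{8} - \frac{k^{2}}{8}$)
$l{\left(L \right)} = -3 + L \left(L^{2} + L \left(2 - L\right)\right)$ ($l{\left(L \right)} = -3 + L \left(\left(2 - L\right) L + L^{2}\right) = -3 + L \left(L \left(2 - L\right) + L^{2}\right) = -3 + L \left(L^{2} + L \left(2 - L\right)\right)$)
$488 \cdot 177 - \frac{1}{l{\left(o{\left(2 \right)} \right)} - 202360} = 488 \cdot 177 - \frac{1}{\left(-3 + 2 \left(- \frac{3}{8} - \frac{2^{2}}{8}\right)^{2}\right) - 202360} = 86376 - \frac{1}{\left(-3 + 2 \left(- \frac{3}{8} - \frac{1}{2}\right)^{2}\right) - 202360} = 86376 - \frac{1}{\left(-3 + 2 \left(- \frac{7}{8}\right)^{2}\right) - 202360} = 86376 - \frac{1}{\left(-3 + 2 \cdot \frac{49}{64}\right) - 202360} = 86376 - \frac{1}{\left(-3 + \frac{49}{32}\right) - 202360} = 86376 - \frac{1}{- \frac{47}{32} - 202360} = 86376 - \frac{1}{- \frac{6475567}{32}} = 86376 - - \frac{32}{6475567} = 86376 + \frac{32}{6475567} = \frac{559333575224}{6475567}$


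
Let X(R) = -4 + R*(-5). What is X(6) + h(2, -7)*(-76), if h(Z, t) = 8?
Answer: -642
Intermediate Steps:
X(R) = -4 - 5*R
X(6) + h(2, -7)*(-76) = (-4 - 5*6) + 8*(-76) = (-4 - 30) - 608 = -34 - 608 = -642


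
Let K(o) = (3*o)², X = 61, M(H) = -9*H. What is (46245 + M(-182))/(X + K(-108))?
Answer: 47883/105037 ≈ 0.45587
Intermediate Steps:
K(o) = 9*o²
(46245 + M(-182))/(X + K(-108)) = (46245 - 9*(-182))/(61 + 9*(-108)²) = (46245 + 1638)/(61 + 9*11664) = 47883/(61 + 104976) = 47883/105037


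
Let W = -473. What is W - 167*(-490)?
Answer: 81357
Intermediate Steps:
W - 167*(-490) = -473 - 167*(-490) = -473 + 81830 = 81357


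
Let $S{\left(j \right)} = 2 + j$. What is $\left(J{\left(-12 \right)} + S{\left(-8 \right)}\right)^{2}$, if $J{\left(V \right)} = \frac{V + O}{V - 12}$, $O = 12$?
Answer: $36$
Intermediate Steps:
$J{\left(V \right)} = \frac{12 + V}{-12 + V}$ ($J{\left(V \right)} = \frac{V + 12}{V - 12} = \frac{12 + V}{-12 + V}$)
$\left(J{\left(-12 \right)} + S{\left(-8 \right)}\right)^{2} = \left(\frac{12 - 12}{-12 - 12} + \left(2 - 8\right)\right)^{2} = \left(\frac{1}{-24} \cdot 0 - 6\right)^{2} = \left(\left(- \frac{1}{24}\right) 0 - 6\right)^{2} = \left(0 - 6\right)^{2} = \left(-6\right)^{2} = 36$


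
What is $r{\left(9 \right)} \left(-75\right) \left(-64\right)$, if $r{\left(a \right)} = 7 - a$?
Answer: $-9600$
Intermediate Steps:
$r{\left(9 \right)} \left(-75\right) \left(-64\right) = \left(7 - 9\right) \left(-75\right) \left(-64\right) = \left(-2\right) \left(-75\right) \left(-64\right) = 150 \left(-64\right) = -9600$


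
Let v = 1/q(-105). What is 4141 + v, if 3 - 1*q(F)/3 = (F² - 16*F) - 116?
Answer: 156355877/37758 ≈ 4141.0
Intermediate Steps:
q(F) = 357 - 3*F² + 48*F (q(F) = 9 - 3*((F² - 16*F) - 116) = 9 - 3*(-116 + F² - 16*F) = 9 + (348 - 3*F² + 48*F) = 357 - 3*F² + 48*F)
v = -1/37758 (v = 1/(357 - 3*(-105)² + 48*(-105)) = 1/(357 - 3*11025 - 5040) = 1/(357 - 33075 - 5040) = 1/(-37758) = -1/37758 ≈ -2.6484e-5)
4141 + v = 4141 - 1/37758 = 156355877/37758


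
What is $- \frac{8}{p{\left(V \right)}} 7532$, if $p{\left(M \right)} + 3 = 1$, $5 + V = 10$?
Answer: $30128$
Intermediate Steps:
$V = 5$ ($V = -5 + 10 = 5$)
$p{\left(M \right)} = -2$ ($p{\left(M \right)} = -3 + 1 = -2$)
$- \frac{8}{p{\left(V \right)}} 7532 = - \frac{8}{-2} \cdot 7532 = \left(-8\right) \left(- \frac{1}{2}\right) 7532 = 4 \cdot 7532 = 30128$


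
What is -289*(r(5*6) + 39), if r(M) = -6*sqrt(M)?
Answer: -11271 + 1734*sqrt(30) ≈ -1773.5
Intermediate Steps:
-289*(r(5*6) + 39) = -289*(-6*sqrt(30) + 39) = -289*(39 - 6*sqrt(30)) = -11271 + 1734*sqrt(30)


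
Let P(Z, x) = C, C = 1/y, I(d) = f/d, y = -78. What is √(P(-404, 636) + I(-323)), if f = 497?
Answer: I*√984808266/25194 ≈ 1.2456*I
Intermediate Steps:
I(d) = 497/d
C = -1/78 (C = 1/(-78) = -1/78 ≈ -0.012821)
P(Z, x) = -1/78
√(P(-404, 636) + I(-323)) = √(-1/78 + 497/(-323)) = √(-1/78 + 497*(-1/323)) = √(-1/78 - 497/323) = √(-39089/25194) = I*√984808266/25194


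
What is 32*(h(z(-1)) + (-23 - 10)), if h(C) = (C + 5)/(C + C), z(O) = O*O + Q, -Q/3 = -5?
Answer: -1035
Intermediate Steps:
Q = 15 (Q = -3*(-5) = 15)
z(O) = 15 + O**2 (z(O) = O*O + 15 = O**2 + 15 = 15 + O**2)
h(C) = (5 + C)/(2*C) (h(C) = (5 + C)/((2*C)) = (5 + C)*(1/(2*C)) = (5 + C)/(2*C))
32*(h(z(-1)) + (-23 - 10)) = 32*((5 + (15 + (-1)**2))/(2*(15 + (-1)**2)) + (-23 - 10)) = 32*((5 + (15 + 1))/(2*(15 + 1)) - 33) = 32*((1/2)*(5 + 16)/16 - 33) = 32*((1/2)*(1/16)*21 - 33) = 32*(21/32 - 33) = 32*(-1035/32) = -1035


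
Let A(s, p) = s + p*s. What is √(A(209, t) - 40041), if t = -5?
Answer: I*√40877 ≈ 202.18*I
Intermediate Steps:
√(A(209, t) - 40041) = √(209*(1 - 5) - 40041) = √(209*(-4) - 40041) = √(-836 - 40041) = √(-40877) = I*√40877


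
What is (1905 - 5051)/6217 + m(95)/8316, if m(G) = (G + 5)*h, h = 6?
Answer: -1869328/4308381 ≈ -0.43388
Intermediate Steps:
m(G) = 30 + 6*G (m(G) = (G + 5)*6 = (5 + G)*6 = 30 + 6*G)
(1905 - 5051)/6217 + m(95)/8316 = (1905 - 5051)/6217 + (30 + 6*95)/8316 = -3146*1/6217 + (30 + 570)*(1/8316) = -3146/6217 + 600*(1/8316) = -3146/6217 + 50/693 = -1869328/4308381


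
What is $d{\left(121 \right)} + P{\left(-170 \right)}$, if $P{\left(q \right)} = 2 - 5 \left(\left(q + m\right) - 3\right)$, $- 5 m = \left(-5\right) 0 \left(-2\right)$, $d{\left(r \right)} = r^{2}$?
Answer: $15508$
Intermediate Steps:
$m = 0$ ($m = - \frac{\left(-5\right) 0 \left(-2\right)}{5} = - \frac{0 \left(-2\right)}{5} = \left(- \frac{1}{5}\right) 0 = 0$)
$P{\left(q \right)} = 17 - 5 q$ ($P{\left(q \right)} = 2 - 5 \left(\left(q + 0\right) - 3\right) = 2 - 5 \left(q - 3\right) = 2 - 5 \left(-3 + q\right) = 2 - \left(-15 + 5 q\right) = 17 - 5 q$)
$d{\left(121 \right)} + P{\left(-170 \right)} = 121^{2} + \left(17 - -850\right) = 14641 + \left(17 + 850\right) = 14641 + 867 = 15508$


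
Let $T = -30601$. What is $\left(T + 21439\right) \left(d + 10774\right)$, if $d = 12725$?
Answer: $-215297838$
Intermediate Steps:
$\left(T + 21439\right) \left(d + 10774\right) = \left(-30601 + 21439\right) \left(12725 + 10774\right) = \left(-9162\right) 23499 = -215297838$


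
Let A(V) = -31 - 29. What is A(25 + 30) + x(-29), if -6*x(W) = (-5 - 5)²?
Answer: -230/3 ≈ -76.667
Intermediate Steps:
x(W) = -50/3 (x(W) = -(-5 - 5)²/6 = -⅙*(-10)² = -⅙*100 = -50/3)
A(V) = -60
A(25 + 30) + x(-29) = -60 - 50/3 = -230/3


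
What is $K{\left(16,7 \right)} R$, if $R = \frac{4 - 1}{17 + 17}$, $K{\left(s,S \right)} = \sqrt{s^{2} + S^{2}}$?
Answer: $\frac{3 \sqrt{305}}{34} \approx 1.541$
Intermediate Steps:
$K{\left(s,S \right)} = \sqrt{S^{2} + s^{2}}$
$R = \frac{3}{34} \approx 0.088235$
$K{\left(16,7 \right)} R = \sqrt{7^{2} + 16^{2}} \cdot \frac{3}{34} = \sqrt{49 + 256} \cdot \frac{3}{34} = \sqrt{305} \cdot \frac{3}{34} = \frac{3 \sqrt{305}}{34}$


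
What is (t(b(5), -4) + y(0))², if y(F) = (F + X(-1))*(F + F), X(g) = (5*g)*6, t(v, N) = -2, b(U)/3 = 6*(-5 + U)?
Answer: 4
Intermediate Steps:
b(U) = -90 + 18*U (b(U) = 3*(6*(-5 + U)) = 3*(-30 + 6*U) = -90 + 18*U)
X(g) = 30*g
y(F) = 2*F*(-30 + F) (y(F) = (F + 30*(-1))*(F + F) = (F - 30)*(2*F) = (-30 + F)*(2*F) = 2*F*(-30 + F))
(t(b(5), -4) + y(0))² = (-2 + 2*0*(-30 + 0))² = (-2 + 2*0*(-30))² = (-2 + 0)² = (-2)² = 4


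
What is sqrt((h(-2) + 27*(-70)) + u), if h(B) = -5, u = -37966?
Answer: 3*I*sqrt(4429) ≈ 199.65*I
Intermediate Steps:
sqrt((h(-2) + 27*(-70)) + u) = sqrt((-5 + 27*(-70)) - 37966) = sqrt((-5 - 1890) - 37966) = sqrt(-1895 - 37966) = sqrt(-39861) = 3*I*sqrt(4429)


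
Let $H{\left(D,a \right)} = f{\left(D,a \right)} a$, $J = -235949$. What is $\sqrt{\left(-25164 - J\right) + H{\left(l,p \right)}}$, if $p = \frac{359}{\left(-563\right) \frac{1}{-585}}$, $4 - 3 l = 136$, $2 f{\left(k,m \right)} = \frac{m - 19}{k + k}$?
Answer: $\frac{\sqrt{128888175979970}}{24772} \approx 458.3$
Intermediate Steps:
$f{\left(k,m \right)} = \frac{-19 + m}{4 k}$ ($f{\left(k,m \right)} = \frac{\left(m - 19\right) \frac{1}{k + k}}{2} = \frac{\left(-19 + m\right) \frac{1}{2 k}}{2} = \frac{\frac{1}{2} \frac{1}{k} \left(-19 + m\right)}{2} = \frac{-19 + m}{4 k}$)
$l = -44$ ($l = \frac{4}{3} - \frac{136}{3} = -44$)
$p = \frac{210015}{563}$ ($p = \frac{359}{\left(-563\right) \left(- \frac{1}{585}\right)} = \frac{359}{\frac{563}{585}} = 359 \cdot \frac{585}{563} = \frac{210015}{563} \approx 373.03$)
$H{\left(D,a \right)} = \frac{a \left(-19 + a\right)}{4 D}$ ($H{\left(D,a \right)} = \frac{-19 + a}{4 D} a = \frac{a \left(-19 + a\right)}{4 D}$)
$\sqrt{\left(-25164 - J\right) + H{\left(l,p \right)}} = \sqrt{\left(-25164 - -235949\right) + \frac{1}{4} \cdot \frac{210015}{563} \frac{1}{-44} \left(-19 + \frac{210015}{563}\right)} = \sqrt{\left(-25164 + 235949\right) + \frac{1}{4} \cdot \frac{210015}{563} \left(- \frac{1}{44}\right) \frac{199318}{563}} = \sqrt{210785 - \frac{20929884885}{27893272}} = \sqrt{\frac{5858553453635}{27893272}} = \frac{\sqrt{128888175979970}}{24772}$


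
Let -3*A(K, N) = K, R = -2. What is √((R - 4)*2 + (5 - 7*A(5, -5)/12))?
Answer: I*√217/6 ≈ 2.4552*I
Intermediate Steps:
A(K, N) = -K/3
√((R - 4)*2 + (5 - 7*A(5, -5)/12)) = √((-2 - 4)*2 + (5 - 7*(-⅓*5)/12)) = √(-6*2 + (5 - (-35)/(3*12))) = √(-12 + (5 - 7*(-5/36))) = √(-12 + (5 + 35/36)) = √(-12 + 215/36) = √(-217/36) = I*√217/6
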